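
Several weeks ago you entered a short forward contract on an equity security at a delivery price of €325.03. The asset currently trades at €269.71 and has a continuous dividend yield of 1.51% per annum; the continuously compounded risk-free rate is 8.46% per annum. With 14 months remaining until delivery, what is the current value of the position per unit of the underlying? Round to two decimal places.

€29.48

Current fair forward for the remaining 14 months: F = S·e^((r − q)·T), (r − q) = 0.0846 − 0.0151 = 0.0695
F = 269.71 · e^(0.0695 × 14/12) = 269.71 × 1.084461 = 292.4900
Value of long forward = (F − K)·e^(−rT) = (292.4900 − 325.03) · e^(−0.0846·14/12)
= -32.5400 × 0.906014 = -29.48
Short position value = −(long value) = €29.48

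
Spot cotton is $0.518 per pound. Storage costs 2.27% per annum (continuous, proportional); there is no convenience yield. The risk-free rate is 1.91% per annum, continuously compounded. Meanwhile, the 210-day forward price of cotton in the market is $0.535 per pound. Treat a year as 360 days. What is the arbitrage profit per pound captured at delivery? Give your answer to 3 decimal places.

Fair forward: F* = S·e^(carry·T), with carry = (r + u) = 0.0191 + 0.0227 = 0.0418
F* = 0.518 · e^(0.0418 × 210/360) = 0.518 · e^0.024383 = 0.518 × 1.024683 = $0.5308
Market $0.535 > fair $0.5308: forward overpriced → cash-and-carry (buy spot, short the forward).
At maturity, profit = |F_mkt − F*| = |0.535 − 0.5308| = $0.004 per pound

$0.004 per pound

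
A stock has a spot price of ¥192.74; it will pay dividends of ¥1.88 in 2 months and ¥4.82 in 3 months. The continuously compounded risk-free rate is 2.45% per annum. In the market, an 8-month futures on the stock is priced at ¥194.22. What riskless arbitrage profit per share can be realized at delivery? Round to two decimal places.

PV(dividends) I = 1.88·e^(−0.0245·2/12) + 4.82·e^(−0.0245·3/12) = 6.6629
Fair futures F* = (S − I)·e^(rT) = (192.74 − 6.6629)·e^0.016333 = 186.0771 × 1.016467 = 189.1412
Market ¥194.22 > fair 189.1412: forward overpriced → cash-and-carry (borrow at r, buy the stock and collect the dividends, short the forward).
Profit at T = |F_mkt − F*| = |194.22 − 189.1412| = ¥5.08 per share

¥5.08 per share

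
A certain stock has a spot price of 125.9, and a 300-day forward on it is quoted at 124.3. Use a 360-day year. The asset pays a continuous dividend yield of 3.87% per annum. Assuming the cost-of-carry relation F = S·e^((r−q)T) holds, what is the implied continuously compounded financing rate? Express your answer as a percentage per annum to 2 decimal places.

2.34%

From F = S·e^((r−q)T): (r − q) = ln(F/S)/T
ln(124.3/125.9) = ln(0.987292) = -0.012789
(r − q) = -0.012789 / (300/360) = -0.015347
r = ln(F/S)/T + q = -0.015347 + 0.0387 = 0.023353
r = 2.34%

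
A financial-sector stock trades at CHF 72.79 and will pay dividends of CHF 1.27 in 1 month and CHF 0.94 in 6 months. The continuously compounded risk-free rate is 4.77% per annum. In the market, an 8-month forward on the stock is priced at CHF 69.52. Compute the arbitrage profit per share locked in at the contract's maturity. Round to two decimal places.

CHF 3.37 per share

PV(dividends) I = 1.27·e^(−0.0477·1/12) + 0.94·e^(−0.0477·6/12) = 2.1828
Fair forward F* = (S − I)·e^(rT) = (72.79 − 2.1828)·e^0.031800 = 70.6072 × 1.032311 = 72.8886
Market CHF 69.52 < fair 72.8886: forward underpriced → reverse cash-and-carry (short the stock, invest proceeds at r, pay the dividends, go long the forward).
Profit at T = |F_mkt − F*| = |69.52 − 72.8886| = CHF 3.37 per share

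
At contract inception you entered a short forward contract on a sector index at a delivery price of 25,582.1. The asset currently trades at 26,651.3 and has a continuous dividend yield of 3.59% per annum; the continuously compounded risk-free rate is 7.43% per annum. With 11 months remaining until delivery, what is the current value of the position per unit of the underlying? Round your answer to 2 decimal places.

-1890.77

Current fair forward for the remaining 11 months: F = S·e^((r − q)·T), (r − q) = 0.0743 − 0.0359 = 0.0384
F = 26651.3 · e^(0.0384 × 11/12) = 26651.3 × 1.03582685 = 27606.1321
Value of long forward = (F − K)·e^(−rT) = (27606.1321 − 25582.1) · e^(−0.0743·11/12)
= 2024.0321 × 0.93415927 = 1890.77
Short position value = −(long value) = -1890.77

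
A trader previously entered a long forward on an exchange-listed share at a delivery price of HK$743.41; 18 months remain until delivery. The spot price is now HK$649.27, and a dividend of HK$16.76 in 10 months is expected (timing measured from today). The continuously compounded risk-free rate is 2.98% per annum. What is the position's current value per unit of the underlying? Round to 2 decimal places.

PV(remaining dividends) I = 16.76·e^(−0.0298·10/12) = 16.3489
Current forward F = (S − I)·e^(rT) = (649.27 − 16.3489)·e^(0.0298·18/12) = 632.9211 × 1.045714 = 661.8545
Value (long) = (F − K)·e^(−rT) = (661.8545 − 743.41) × 0.956284 = -77.9902
Value = -HK$77.99

-HK$77.99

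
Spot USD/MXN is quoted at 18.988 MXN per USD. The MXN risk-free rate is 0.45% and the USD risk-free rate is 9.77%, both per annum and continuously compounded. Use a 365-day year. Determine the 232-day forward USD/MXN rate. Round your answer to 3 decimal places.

17.896

F = S·e^((r_MXN − r_USD)T) = 18.988 · e^((0.0045 − 0.0977) × 232/365)
= 18.988 · e^-0.059239 = 18.988 × 0.942481
F = 17.896 MXN per USD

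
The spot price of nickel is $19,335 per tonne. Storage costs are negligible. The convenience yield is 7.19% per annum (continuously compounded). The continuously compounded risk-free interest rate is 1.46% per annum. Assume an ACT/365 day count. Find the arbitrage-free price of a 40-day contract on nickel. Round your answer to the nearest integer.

$19,214 per tonne

Net carry = r + u − y = 0.0146 + 0.0000 − 0.0719 = -0.0573
F = S·e^((r+u−y)T) = 19335 · e^(-0.0573 × 40/365) = 19335 · e^-0.006279
= 19335 × 0.993741 = $19,214 per tonne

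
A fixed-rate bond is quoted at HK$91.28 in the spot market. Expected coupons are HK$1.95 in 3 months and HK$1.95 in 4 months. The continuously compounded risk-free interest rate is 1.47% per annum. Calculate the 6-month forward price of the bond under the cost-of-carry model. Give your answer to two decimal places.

PV(coupons) I = 1.95·e^(−0.0147·3/12) + 1.95·e^(−0.0147·4/12)
I = 1.9428 + 1.9405 = 3.8833
F = (S − I)·e^(rT) = (91.28 − 3.8833) · e^(0.0147·6/12)
= 87.3967 · e^0.007350 = 87.3967 × 1.007377 = HK$88.04

HK$88.04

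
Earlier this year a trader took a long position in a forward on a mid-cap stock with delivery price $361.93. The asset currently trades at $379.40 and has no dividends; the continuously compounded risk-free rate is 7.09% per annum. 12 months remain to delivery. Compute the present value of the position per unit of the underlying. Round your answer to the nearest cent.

$42.24

Current fair forward for the remaining 12 months: F = S·e^(r·T), r = 0.0709
F = 379.40 · e^(0.0709 × 12/12) = 379.40 × 1.073474 = 407.2760
Value of long forward = (F − K)·e^(−rT) = (407.2760 − 361.93) · e^(−0.0709·12/12)
= 45.3460 × 0.931555 = 42.24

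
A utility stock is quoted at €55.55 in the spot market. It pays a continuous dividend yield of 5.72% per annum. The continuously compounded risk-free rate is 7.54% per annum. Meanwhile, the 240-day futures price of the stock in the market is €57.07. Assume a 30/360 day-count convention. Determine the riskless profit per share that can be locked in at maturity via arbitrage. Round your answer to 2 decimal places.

Fair futures: F* = S·e^(carry·T), with carry = (r − q) = 0.0754 − 0.0572 = 0.0182
F* = 55.55 · e^(0.0182 × 240/360) = 55.55 · e^0.012133 = 55.55 × 1.012207 = €56.2281
Market €57.07 > fair €56.2281: forward overpriced → cash-and-carry (buy spot, short the forward).
At maturity, profit = |F_mkt − F*| = |57.07 − 56.2281| = €0.84 per share

€0.84 per share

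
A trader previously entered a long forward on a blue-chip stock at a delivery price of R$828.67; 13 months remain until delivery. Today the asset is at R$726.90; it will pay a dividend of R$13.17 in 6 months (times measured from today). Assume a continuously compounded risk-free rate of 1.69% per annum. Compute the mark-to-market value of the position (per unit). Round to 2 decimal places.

PV(remaining dividends) I = 13.17·e^(−0.0169·6/12) = 13.0592
Current forward F = (S − I)·e^(rT) = (726.90 − 13.0592)·e^(0.0169·13/12) = 713.8408 × 1.018477 = 727.0304
Value (long) = (F − K)·e^(−rT) = (727.0304 − 828.67) × 0.981858 = -99.7957
Value = -R$99.80

-R$99.80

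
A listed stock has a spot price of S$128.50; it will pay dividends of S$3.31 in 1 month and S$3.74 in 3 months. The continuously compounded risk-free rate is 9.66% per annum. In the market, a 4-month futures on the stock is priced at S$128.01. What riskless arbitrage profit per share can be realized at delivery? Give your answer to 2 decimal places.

S$2.47 per share

PV(dividends) I = 3.31·e^(−0.0966·1/12) + 3.74·e^(−0.0966·3/12) = 6.9342
Fair futures F* = (S − I)·e^(rT) = (128.50 − 6.9342)·e^0.032200 = 121.5658 × 1.032724 = 125.5439
Market S$128.01 > fair 125.5439: forward overpriced → cash-and-carry (borrow at r, buy the stock and collect the dividends, short the forward).
Profit at T = |F_mkt − F*| = |128.01 − 125.5439| = S$2.47 per share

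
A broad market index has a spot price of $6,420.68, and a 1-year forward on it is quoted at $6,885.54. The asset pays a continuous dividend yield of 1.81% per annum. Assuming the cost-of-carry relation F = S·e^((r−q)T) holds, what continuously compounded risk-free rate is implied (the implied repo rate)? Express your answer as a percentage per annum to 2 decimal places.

From F = S·e^((r−q)T): (r − q) = ln(F/S)/T
ln(6885.54/6420.68) = ln(1.072400) = 0.069899
(r − q) = 0.069899 / (1) = 0.069899
r = ln(F/S)/T + q = 0.069899 + 0.0181 = 0.087999
r = 8.80%

8.80%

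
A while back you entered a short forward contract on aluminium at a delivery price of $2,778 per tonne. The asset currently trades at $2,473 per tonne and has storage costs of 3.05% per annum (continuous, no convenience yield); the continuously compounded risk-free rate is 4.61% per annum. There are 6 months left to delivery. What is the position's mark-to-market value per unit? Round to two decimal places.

$203.70 per tonne

Current fair forward for the remaining 6 months: F = S·e^((r + u)·T), (r + u) = 0.0461 + 0.0305 = 0.0766
F = 2473 · e^(0.0766 × 6/12) = 2473 × 1.03904290 = 2569.5531
Value of long forward = (F − K)·e^(−rT) = (2569.5531 − 2778) · e^(−0.0461·6/12)
= -208.4469 × 0.97721362 = -203.70
Short position value = −(long value) = $203.70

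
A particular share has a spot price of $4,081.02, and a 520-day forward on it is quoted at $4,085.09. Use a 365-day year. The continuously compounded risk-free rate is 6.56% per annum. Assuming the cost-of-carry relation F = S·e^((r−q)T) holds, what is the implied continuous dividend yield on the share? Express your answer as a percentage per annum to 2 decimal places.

From F = S·e^((r−q)T): (r − q) = ln(F/S)/T
ln(4085.09/4081.02) = ln(1.000997) = 0.000997
(r − q) = 0.000997 / (520/365) = 0.000700
q = r − ln(F/S)/T = 0.0656 − 0.000700 = 0.064900
q = 6.49%

6.49%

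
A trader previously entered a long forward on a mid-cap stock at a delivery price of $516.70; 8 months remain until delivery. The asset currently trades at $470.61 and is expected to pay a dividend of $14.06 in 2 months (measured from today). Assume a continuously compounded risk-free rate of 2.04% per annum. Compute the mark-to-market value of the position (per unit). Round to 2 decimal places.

-$53.12

PV(remaining dividends) I = 14.06·e^(−0.0204·2/12) = 14.0123
Current forward F = (S − I)·e^(rT) = (470.61 − 14.0123)·e^(0.0204·8/12) = 456.5977 × 1.013693 = 462.8499
Value (long) = (F − K)·e^(−rT) = (462.8499 − 516.70) × 0.986492 = -53.1227
Value = -$53.12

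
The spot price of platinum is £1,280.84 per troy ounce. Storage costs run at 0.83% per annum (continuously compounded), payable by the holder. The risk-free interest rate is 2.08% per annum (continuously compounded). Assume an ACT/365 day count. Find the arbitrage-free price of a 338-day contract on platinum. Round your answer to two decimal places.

Net carry = r + u − y = 0.0208 + 0.0083 − 0.0000 = 0.0291
F = S·e^((r+u−y)T) = 1280.84 · e^(0.0291 × 338/365) = 1280.84 · e^0.02694740
= 1280.84 × 1.02731376 = £1,315.82 per troy ounce

£1,315.82 per troy ounce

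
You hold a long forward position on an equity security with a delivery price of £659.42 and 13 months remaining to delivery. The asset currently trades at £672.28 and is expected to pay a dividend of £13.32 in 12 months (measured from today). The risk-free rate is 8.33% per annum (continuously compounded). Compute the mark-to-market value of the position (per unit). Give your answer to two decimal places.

PV(remaining dividends) I = 13.32·e^(−0.0833·12/12) = 12.2554
Current forward F = (S − I)·e^(rT) = (672.28 − 12.2554)·e^(0.0833·13/12) = 660.0246 × 1.094439 = 722.3567
Value (long) = (F − K)·e^(−rT) = (722.3567 − 659.42) × 0.913710 = 57.5059
Value = £57.51

£57.51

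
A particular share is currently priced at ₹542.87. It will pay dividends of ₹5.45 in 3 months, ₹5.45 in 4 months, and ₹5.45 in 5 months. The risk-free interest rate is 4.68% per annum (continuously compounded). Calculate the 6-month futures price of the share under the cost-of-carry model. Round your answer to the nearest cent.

₹539.24

PV(dividends) I = 5.45·e^(−0.0468·3/12) + 5.45·e^(−0.0468·4/12) + 5.45·e^(−0.0468·5/12)
I = 5.3866 + 5.3656 + 5.3448 = 16.0970
F = (S − I)·e^(rT) = (542.87 − 16.0970) · e^(0.0468·6/12)
= 526.7730 · e^0.023400 = 526.7730 × 1.023676 = ₹539.24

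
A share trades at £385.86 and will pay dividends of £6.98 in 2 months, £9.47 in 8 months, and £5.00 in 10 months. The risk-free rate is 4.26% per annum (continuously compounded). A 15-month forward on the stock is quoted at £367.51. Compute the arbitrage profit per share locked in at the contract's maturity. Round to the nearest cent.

£17.35 per share

PV(dividends) I = 6.98·e^(−0.0426·2/12) + 9.47·e^(−0.0426·8/12) + 5.00·e^(−0.0426·10/12) = 20.9611
Fair forward F* = (S − I)·e^(rT) = (385.86 − 20.9611)·e^0.053250 = 364.8989 × 1.054693 = 384.8563
Market £367.51 < fair 384.8563: forward underpriced → reverse cash-and-carry (short the stock, invest proceeds at r, pay the dividends, go long the forward).
Profit at T = |F_mkt − F*| = |367.51 − 384.8563| = £17.35 per share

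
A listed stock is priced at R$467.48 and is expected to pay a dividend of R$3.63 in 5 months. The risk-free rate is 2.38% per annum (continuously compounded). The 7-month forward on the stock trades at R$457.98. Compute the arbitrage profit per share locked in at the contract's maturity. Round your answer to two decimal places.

PV(dividends) I = 3.63·e^(−0.0238·5/12) = 3.5942
Fair forward F* = (S − I)·e^(rT) = (467.48 − 3.5942)·e^0.013883 = 463.8858 × 1.013980 = 470.3709
Market R$457.98 < fair 470.3709: forward underpriced → reverse cash-and-carry (short the stock, invest proceeds at r, pay the dividends, go long the forward).
Profit at T = |F_mkt − F*| = |457.98 − 470.3709| = R$12.39 per share

R$12.39 per share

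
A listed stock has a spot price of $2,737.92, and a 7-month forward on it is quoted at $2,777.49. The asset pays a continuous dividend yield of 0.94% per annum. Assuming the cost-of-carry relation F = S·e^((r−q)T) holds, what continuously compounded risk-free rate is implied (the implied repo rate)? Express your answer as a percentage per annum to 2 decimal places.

From F = S·e^((r−q)T): (r − q) = ln(F/S)/T
ln(2777.49/2737.92) = ln(1.014453) = 0.014350
(r − q) = 0.014350 / (7/12) = 0.024600
r = ln(F/S)/T + q = 0.024600 + 0.0094 = 0.034000
r = 3.40%

3.40%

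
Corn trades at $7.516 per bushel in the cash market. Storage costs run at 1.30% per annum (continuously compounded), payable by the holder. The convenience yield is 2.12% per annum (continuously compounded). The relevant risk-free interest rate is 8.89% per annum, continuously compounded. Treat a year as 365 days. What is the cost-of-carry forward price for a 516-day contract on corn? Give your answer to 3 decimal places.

$8.424 per bushel

Net carry = r + u − y = 0.0889 + 0.0130 − 0.0212 = 0.0807
F = S·e^((r+u−y)T) = 7.516 · e^(0.0807 × 516/365) = 7.516 · e^0.114085
= 7.516 × 1.120847 = $8.424 per bushel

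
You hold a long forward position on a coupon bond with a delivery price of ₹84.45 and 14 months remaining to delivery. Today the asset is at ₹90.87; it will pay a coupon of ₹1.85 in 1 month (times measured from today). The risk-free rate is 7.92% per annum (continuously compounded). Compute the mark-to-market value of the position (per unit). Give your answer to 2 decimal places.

PV(remaining coupons) I = 1.85·e^(−0.0792·1/12) = 1.8378
Current forward F = (S − I)·e^(rT) = (90.87 − 1.8378)·e^(0.0792·14/12) = 89.0322 × 1.096803 = 97.6508
Value (long) = (F − K)·e^(−rT) = (97.6508 − 84.45) × 0.911740 = 12.0357
Value = ₹12.04

₹12.04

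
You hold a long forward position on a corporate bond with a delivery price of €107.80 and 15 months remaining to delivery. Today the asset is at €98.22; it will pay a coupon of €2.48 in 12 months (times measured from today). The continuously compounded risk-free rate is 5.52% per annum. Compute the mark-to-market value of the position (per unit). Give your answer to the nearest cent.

-€4.74

PV(remaining coupons) I = 2.48·e^(−0.0552·12/12) = 2.3468
Current forward F = (S − I)·e^(rT) = (98.22 − 2.3468)·e^(0.0552·15/12) = 95.8732 × 1.071436 = 102.7220
Value (long) = (F − K)·e^(−rT) = (102.7220 − 107.80) × 0.933327 = -4.7394
Value = -€4.74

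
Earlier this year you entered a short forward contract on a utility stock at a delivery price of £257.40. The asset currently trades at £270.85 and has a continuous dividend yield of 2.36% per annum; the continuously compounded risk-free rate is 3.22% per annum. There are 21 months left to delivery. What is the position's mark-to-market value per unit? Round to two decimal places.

-£16.60

Current fair forward for the remaining 21 months: F = S·e^((r − q)·T), (r − q) = 0.0322 − 0.0236 = 0.0086
F = 270.85 · e^(0.0086 × 21/12) = 270.85 × 1.015164 = 274.9572
Value of long forward = (F − K)·e^(−rT) = (274.9572 − 257.40) · e^(−0.0322·21/12)
= 17.5572 × 0.945208 = 16.60
Short position value = −(long value) = -£16.60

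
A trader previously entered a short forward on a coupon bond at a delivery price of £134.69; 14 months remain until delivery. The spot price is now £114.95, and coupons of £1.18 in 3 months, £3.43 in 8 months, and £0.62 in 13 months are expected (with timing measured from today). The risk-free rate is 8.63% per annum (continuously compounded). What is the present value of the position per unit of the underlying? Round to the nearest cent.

£11.80

PV(remaining coupons) I = 1.18·e^(−0.0863·3/12) + 3.43·e^(−0.0863·8/12) + 0.62·e^(−0.0863·13/12) = 4.9577
Current forward F = (S − I)·e^(rT) = (114.95 − 4.9577)·e^(0.0863·14/12) = 109.9923 × 1.105926 = 121.6433
Value (long) = (F − K)·e^(−rT) = (121.6433 − 134.69) × 0.904219 = -11.7971
Short position value = −(long value) = £11.80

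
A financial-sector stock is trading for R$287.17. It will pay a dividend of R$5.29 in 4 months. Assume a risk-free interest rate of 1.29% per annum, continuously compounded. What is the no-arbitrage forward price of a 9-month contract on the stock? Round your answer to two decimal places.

R$284.64

PV(dividends) I = 5.29·e^(−0.0129·4/12)
I = 5.2673
F = (S − I)·e^(rT) = (287.17 − 5.2673) · e^(0.0129·9/12)
= 281.9027 · e^0.009675 = 281.9027 × 1.009722 = R$284.64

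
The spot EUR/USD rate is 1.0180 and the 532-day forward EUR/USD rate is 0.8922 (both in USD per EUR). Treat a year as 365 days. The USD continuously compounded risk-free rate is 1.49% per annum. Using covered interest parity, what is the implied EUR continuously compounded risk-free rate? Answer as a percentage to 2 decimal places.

F = S·e^((r_USD − r_EUR)T) ⇒ r_EUR = r_USD − ln(F/S)/T
ln(0.8922/1.0180) = -0.131905; /(532/365) = -0.090499
r_EUR = 0.0149 + 0.090499 = 0.105399
r_EUR = 10.54%

10.54%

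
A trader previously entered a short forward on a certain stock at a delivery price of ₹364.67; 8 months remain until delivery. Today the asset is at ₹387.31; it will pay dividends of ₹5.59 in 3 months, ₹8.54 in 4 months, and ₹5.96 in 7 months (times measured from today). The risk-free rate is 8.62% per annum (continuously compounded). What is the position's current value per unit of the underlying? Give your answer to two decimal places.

PV(remaining dividends) I = 5.59·e^(−0.0862·3/12) + 8.54·e^(−0.0862·4/12) + 5.96·e^(−0.0862·7/12) = 19.4367
Current forward F = (S − I)·e^(rT) = (387.31 − 19.4367)·e^(0.0862·8/12) = 367.8733 × 1.059150 = 389.6330
Value (long) = (F − K)·e^(−rT) = (389.6330 − 364.67) × 0.944153 = 23.5689
Short position value = −(long value) = -₹23.57

-₹23.57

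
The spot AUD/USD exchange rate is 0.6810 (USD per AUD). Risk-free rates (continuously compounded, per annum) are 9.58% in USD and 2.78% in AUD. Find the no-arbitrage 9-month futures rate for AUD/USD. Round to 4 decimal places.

0.7166

F = S·e^((r_USD − r_AUD)T) = 0.6810 · e^((0.0958 − 0.0278) × 9/12)
= 0.6810 · e^0.051000 = 0.6810 × 1.052323
F = 0.7166 USD per AUD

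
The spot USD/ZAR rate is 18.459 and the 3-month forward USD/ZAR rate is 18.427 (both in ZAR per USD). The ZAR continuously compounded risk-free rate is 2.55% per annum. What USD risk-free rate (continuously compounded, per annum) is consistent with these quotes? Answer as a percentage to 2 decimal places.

3.24%

F = S·e^((r_ZAR − r_USD)T) ⇒ r_USD = r_ZAR − ln(F/S)/T
ln(18.427/18.459) = -0.001735; /(3/12) = -0.006940
r_USD = 0.0255 + 0.006940 = 0.032440
r_USD = 3.24%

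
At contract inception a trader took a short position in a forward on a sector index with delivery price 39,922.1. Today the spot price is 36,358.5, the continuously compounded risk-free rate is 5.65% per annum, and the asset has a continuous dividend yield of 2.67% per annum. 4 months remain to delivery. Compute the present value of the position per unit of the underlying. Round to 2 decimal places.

Current fair forward for the remaining 4 months: F = S·e^((r − q)·T), (r − q) = 0.0565 − 0.0267 = 0.0298
F = 36358.5 · e^(0.0298 × 4/12) = 36358.5 × 1.00998283 = 36721.4607
Value of long forward = (F − K)·e^(−rT) = (36721.4607 − 39922.1) · e^(−0.0565·4/12)
= -3200.6393 × 0.98134291 = -3140.92
Short position value = −(long value) = 3140.92

3140.92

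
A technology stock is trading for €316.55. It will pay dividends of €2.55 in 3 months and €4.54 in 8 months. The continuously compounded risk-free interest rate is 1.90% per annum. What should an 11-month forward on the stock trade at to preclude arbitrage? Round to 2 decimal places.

€314.97

PV(dividends) I = 2.55·e^(−0.0190·3/12) + 4.54·e^(−0.0190·8/12)
I = 2.5379 + 4.4829 = 7.0208
F = (S − I)·e^(rT) = (316.55 − 7.0208) · e^(0.0190·11/12)
= 309.5292 · e^0.017417 = 309.5292 × 1.017570 = €314.97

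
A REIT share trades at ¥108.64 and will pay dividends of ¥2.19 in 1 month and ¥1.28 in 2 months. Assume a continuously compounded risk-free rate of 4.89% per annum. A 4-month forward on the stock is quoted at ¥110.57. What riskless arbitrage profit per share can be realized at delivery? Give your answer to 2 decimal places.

PV(dividends) I = 2.19·e^(−0.0489·1/12) + 1.28·e^(−0.0489·2/12) = 3.4507
Fair forward F* = (S − I)·e^(rT) = (108.64 − 3.4507)·e^0.016300 = 105.1893 × 1.016434 = 106.9180
Market ¥110.57 > fair 106.9180: forward overpriced → cash-and-carry (borrow at r, buy the stock and collect the dividends, short the forward).
Profit at T = |F_mkt − F*| = |110.57 − 106.9180| = ¥3.65 per share

¥3.65 per share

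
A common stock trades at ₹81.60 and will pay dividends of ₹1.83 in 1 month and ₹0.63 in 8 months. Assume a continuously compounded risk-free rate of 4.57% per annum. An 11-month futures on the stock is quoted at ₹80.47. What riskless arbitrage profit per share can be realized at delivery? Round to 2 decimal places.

₹2.08 per share

PV(dividends) I = 1.83·e^(−0.0457·1/12) + 0.63·e^(−0.0457·8/12) = 2.4341
Fair futures F* = (S − I)·e^(rT) = (81.60 − 2.4341)·e^0.041892 = 79.1659 × 1.042782 = 82.5528
Market ₹80.47 < fair 82.5528: forward underpriced → reverse cash-and-carry (short the stock, invest proceeds at r, pay the dividends, go long the forward).
Profit at T = |F_mkt − F*| = |80.47 − 82.5528| = ₹2.08 per share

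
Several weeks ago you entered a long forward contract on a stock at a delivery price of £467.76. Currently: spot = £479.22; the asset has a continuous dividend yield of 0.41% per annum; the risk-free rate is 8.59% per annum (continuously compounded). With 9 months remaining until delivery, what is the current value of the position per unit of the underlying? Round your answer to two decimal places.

Current fair forward for the remaining 9 months: F = S·e^((r − q)·T), (r − q) = 0.0859 − 0.0041 = 0.0818
F = 479.22 · e^(0.0818 × 9/12) = 479.22 × 1.063271 = 509.5407
Value of long forward = (F − K)·e^(−rT) = (509.5407 − 467.76) · e^(−0.0859·9/12)
= 41.7807 × 0.937606 = 39.17

£39.17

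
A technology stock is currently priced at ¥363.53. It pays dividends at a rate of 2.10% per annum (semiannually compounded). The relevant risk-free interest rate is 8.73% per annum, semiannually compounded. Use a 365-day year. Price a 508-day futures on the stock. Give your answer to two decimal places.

F = S · (1+r/2)^(2T) / (1+q/2)^(2T)
= 363.53 × 1.126286 / 1.029502 = 363.53 × 1.094011
F = ¥397.71

¥397.71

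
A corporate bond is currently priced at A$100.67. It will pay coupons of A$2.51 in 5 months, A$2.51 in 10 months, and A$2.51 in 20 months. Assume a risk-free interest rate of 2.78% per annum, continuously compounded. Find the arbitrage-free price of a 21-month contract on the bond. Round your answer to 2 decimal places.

PV(coupons) I = 2.51·e^(−0.0278·5/12) + 2.51·e^(−0.0278·10/12) + 2.51·e^(−0.0278·20/12)
I = 2.4811 + 2.4525 + 2.3964 = 7.3300
F = (S − I)·e^(rT) = (100.67 − 7.3300) · e^(0.0278·21/12)
= 93.3400 · e^0.048650 = 93.3400 × 1.049853 = A$97.99

A$97.99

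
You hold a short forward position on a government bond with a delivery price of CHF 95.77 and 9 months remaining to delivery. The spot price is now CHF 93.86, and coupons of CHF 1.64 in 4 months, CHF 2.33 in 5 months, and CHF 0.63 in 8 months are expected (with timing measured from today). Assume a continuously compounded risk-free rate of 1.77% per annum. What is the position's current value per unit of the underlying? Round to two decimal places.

PV(remaining coupons) I = 1.64·e^(−0.0177·4/12) + 2.33·e^(−0.0177·5/12) + 0.63·e^(−0.0177·8/12) = 4.5658
Current forward F = (S − I)·e^(rT) = (93.86 − 4.5658)·e^(0.0177·9/12) = 89.2942 × 1.013364 = 90.4875
Value (long) = (F − K)·e^(−rT) = (90.4875 − 95.77) × 0.986813 = -5.2128
Short position value = −(long value) = CHF 5.21

CHF 5.21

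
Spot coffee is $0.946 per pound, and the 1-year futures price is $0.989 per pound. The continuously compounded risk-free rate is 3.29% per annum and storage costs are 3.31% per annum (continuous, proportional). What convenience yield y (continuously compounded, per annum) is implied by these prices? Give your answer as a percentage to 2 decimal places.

2.15%

F = S·e^((r+u−y)T) ⇒ (r+u−y) = ln(F/S)/T
ln(0.989/0.946) = 0.044452; /T ⇒ 0.044452
y = r + u − ln(F/S)/T = 0.0329 + 0.0331 − 0.044452 = 0.021548
y = 2.15%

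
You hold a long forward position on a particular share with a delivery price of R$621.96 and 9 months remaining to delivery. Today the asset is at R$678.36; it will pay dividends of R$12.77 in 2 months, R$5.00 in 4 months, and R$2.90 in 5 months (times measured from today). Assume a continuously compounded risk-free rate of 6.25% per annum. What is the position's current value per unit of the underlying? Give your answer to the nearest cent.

R$64.52

PV(remaining dividends) I = 12.77·e^(−0.0625·2/12) + 5.00·e^(−0.0625·4/12) + 2.90·e^(−0.0625·5/12) = 20.3600
Current forward F = (S − I)·e^(rT) = (678.36 − 20.3600)·e^(0.0625·9/12) = 658.0000 × 1.047991 = 689.5781
Value (long) = (F − K)·e^(−rT) = (689.5781 − 621.96) × 0.954207 = 64.5217
Value = R$64.52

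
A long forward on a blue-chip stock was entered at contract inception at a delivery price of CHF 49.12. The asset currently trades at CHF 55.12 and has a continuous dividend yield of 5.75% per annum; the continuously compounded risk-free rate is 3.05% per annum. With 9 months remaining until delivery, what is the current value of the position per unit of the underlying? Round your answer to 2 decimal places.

Current fair forward for the remaining 9 months: F = S·e^((r − q)·T), (r − q) = 0.0305 − 0.0575 = -0.0270
F = 55.12 · e^(-0.0270 × 9/12) = 55.12 × 0.979954 = 54.0151
Value of long forward = (F − K)·e^(−rT) = (54.0151 − 49.12) · e^(−0.0305·9/12)
= 4.8951 × 0.977385 = 4.78

CHF 4.78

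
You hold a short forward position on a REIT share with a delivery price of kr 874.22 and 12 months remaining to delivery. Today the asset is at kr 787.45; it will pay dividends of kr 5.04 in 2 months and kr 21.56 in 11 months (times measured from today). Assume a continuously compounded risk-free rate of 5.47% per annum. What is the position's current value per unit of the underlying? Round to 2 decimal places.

PV(remaining dividends) I = 5.04·e^(−0.0547·2/12) + 21.56·e^(−0.0547·11/12) = 25.4999
Current forward F = (S − I)·e^(rT) = (787.45 − 25.4999)·e^(0.0547·12/12) = 761.9501 × 1.056224 = 804.7900
Value (long) = (F − K)·e^(−rT) = (804.7900 − 874.22) × 0.946769 = -65.7342
Short position value = −(long value) = kr 65.73

kr 65.73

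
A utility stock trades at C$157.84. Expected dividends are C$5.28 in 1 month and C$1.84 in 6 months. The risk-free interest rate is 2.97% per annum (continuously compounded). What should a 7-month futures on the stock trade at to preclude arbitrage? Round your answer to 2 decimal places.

C$153.39

PV(dividends) I = 5.28·e^(−0.0297·1/12) + 1.84·e^(−0.0297·6/12)
I = 5.2669 + 1.8129 = 7.0798
F = (S − I)·e^(rT) = (157.84 − 7.0798) · e^(0.0297·7/12)
= 150.7602 · e^0.017325 = 150.7602 × 1.017476 = C$153.39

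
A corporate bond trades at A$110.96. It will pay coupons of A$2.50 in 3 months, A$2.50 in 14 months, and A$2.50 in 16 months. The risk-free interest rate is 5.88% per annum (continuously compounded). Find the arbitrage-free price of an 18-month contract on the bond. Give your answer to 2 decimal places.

A$113.43

PV(coupons) I = 2.50·e^(−0.0588·3/12) + 2.50·e^(−0.0588·14/12) + 2.50·e^(−0.0588·16/12)
I = 2.4635 + 2.3343 + 2.3115 = 7.1093
F = (S − I)·e^(rT) = (110.96 − 7.1093) · e^(0.0588·18/12)
= 103.8507 · e^0.088200 = 103.8507 × 1.092207 = A$113.43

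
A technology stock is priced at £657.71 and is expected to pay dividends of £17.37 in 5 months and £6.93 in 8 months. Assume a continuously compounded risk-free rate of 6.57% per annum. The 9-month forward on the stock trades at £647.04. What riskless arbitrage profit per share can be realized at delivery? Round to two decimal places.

£19.17 per share

PV(dividends) I = 17.37·e^(−0.0657·5/12) + 6.93·e^(−0.0657·8/12) = 23.5340
Fair forward F* = (S − I)·e^(rT) = (657.71 − 23.5340)·e^0.049275 = 634.1760 × 1.050509 = 666.2076
Market £647.04 < fair 666.2076: forward underpriced → reverse cash-and-carry (short the stock, invest proceeds at r, pay the dividends, go long the forward).
Profit at T = |F_mkt − F*| = |647.04 − 666.2076| = £19.17 per share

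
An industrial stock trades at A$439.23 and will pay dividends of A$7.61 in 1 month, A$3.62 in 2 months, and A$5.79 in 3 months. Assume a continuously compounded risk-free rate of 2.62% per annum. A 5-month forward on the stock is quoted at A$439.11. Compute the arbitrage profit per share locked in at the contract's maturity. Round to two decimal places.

A$12.19 per share

PV(dividends) I = 7.61·e^(−0.0262·1/12) + 3.62·e^(−0.0262·2/12) + 5.79·e^(−0.0262·3/12) = 16.9498
Fair forward F* = (S − I)·e^(rT) = (439.23 − 16.9498)·e^0.010917 = 422.2802 × 1.010977 = 426.9156
Market A$439.11 > fair 426.9156: forward overpriced → cash-and-carry (borrow at r, buy the stock and collect the dividends, short the forward).
Profit at T = |F_mkt − F*| = |439.11 − 426.9156| = A$12.19 per share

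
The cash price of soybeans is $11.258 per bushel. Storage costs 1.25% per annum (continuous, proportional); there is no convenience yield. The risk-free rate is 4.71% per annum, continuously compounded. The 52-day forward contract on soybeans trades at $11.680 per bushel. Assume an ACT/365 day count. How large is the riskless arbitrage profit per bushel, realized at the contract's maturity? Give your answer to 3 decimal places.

Fair forward: F* = S·e^(carry·T), with carry = (r + u) = 0.0471 + 0.0125 = 0.0596
F* = 11.258 · e^(0.0596 × 52/365) = 11.258 · e^0.008491 = 11.258 × 1.008527 = $11.3540
Market $11.680 > fair $11.3540: forward overpriced → cash-and-carry (buy spot, short the forward).
At maturity, profit = |F_mkt − F*| = |11.680 − 11.3540| = $0.326 per bushel

$0.326 per bushel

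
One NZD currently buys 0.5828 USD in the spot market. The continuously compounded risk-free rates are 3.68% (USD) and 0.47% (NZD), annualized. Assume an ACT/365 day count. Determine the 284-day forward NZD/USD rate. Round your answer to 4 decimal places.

F = S·e^((r_USD − r_NZD)T) = 0.5828 · e^((0.0368 − 0.0047) × 284/365)
= 0.5828 · e^0.024976 = 0.5828 × 1.025291
F = 0.5975 USD per NZD

0.5975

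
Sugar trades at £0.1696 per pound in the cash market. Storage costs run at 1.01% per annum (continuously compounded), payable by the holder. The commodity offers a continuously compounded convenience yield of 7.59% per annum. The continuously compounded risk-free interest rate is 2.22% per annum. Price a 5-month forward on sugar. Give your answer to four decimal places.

£0.1665 per pound

Net carry = r + u − y = 0.0222 + 0.0101 − 0.0759 = -0.0436
F = S·e^((r+u−y)T) = 0.1696 · e^(-0.0436 × 5/12) = 0.1696 · e^-0.018167
= 0.1696 × 0.981997 = £0.1665 per pound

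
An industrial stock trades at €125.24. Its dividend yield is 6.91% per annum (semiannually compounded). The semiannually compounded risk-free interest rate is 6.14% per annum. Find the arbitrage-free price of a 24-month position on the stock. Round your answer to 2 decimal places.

F = S · (1+r/2)^(2T) / (1+q/2)^(2T)
= 125.24 × 1.128572 / 1.145529 = 125.24 × 0.985197
F = €123.39

€123.39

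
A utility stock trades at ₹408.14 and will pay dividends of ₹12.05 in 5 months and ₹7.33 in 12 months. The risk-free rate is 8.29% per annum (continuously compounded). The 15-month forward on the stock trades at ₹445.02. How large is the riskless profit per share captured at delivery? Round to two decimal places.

₹12.71 per share

PV(dividends) I = 12.05·e^(−0.0829·5/12) + 7.33·e^(−0.0829·12/12) = 18.3877
Fair forward F* = (S − I)·e^(rT) = (408.14 − 18.3877)·e^0.103625 = 389.7523 × 1.109184 = 432.3070
Market ₹445.02 > fair 432.3070: forward overpriced → cash-and-carry (borrow at r, buy the stock and collect the dividends, short the forward).
Profit at T = |F_mkt − F*| = |445.02 − 432.3070| = ₹12.71 per share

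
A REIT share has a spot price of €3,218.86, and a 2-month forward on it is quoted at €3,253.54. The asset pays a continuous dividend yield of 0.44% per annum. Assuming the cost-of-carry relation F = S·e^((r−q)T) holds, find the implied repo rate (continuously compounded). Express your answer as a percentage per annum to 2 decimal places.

6.87%

From F = S·e^((r−q)T): (r − q) = ln(F/S)/T
ln(3253.54/3218.86) = ln(1.010774) = 0.010716
(r − q) = 0.010716 / (2/12) = 0.064296
r = ln(F/S)/T + q = 0.064296 + 0.0044 = 0.068696
r = 6.87%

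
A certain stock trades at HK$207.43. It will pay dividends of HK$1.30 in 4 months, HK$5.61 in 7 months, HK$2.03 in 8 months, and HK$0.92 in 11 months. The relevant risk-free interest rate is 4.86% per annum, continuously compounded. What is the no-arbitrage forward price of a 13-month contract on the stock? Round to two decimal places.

HK$208.55

PV(dividends) I = 1.30·e^(−0.0486·4/12) + 5.61·e^(−0.0486·7/12) + 2.03·e^(−0.0486·8/12) + 0.92·e^(−0.0486·11/12)
I = 1.2791 + 5.4532 + 1.9653 + 0.8799 = 9.5775
F = (S − I)·e^(rT) = (207.43 − 9.5775) · e^(0.0486·13/12)
= 197.8525 · e^0.052650 = 197.8525 × 1.054061 = HK$208.55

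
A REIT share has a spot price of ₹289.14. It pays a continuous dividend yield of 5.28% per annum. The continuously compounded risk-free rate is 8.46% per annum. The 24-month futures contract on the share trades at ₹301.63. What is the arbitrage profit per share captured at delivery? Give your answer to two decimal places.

₹6.50 per share

Fair futures: F* = S·e^(carry·T), with carry = (r − q) = 0.0846 − 0.0528 = 0.0318
F* = 289.14 · e^(0.0318 × 24/12) = 289.14 · e^0.063600 = 289.14 × 1.065666 = ₹308.1267
Market ₹301.63 < fair ₹308.1267: forward underpriced → reverse cash-and-carry (short spot, go long the forward).
At maturity, profit = |F_mkt − F*| = |301.63 − 308.1267| = ₹6.50 per share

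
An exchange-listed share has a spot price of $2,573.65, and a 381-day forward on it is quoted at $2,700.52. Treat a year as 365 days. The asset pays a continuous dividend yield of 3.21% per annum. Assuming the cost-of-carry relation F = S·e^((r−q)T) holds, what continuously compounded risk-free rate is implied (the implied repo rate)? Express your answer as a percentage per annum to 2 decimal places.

From F = S·e^((r−q)T): (r − q) = ln(F/S)/T
ln(2700.52/2573.65) = ln(1.049296) = 0.048119
(r − q) = 0.048119 / (381/365) = 0.046098
r = ln(F/S)/T + q = 0.046098 + 0.0321 = 0.078198
r = 7.82%

7.82%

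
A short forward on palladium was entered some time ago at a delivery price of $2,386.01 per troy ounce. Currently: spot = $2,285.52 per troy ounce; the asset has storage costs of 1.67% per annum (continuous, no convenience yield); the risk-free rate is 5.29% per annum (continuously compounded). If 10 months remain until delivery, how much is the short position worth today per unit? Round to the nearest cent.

Current fair forward for the remaining 10 months: F = S·e^((r + u)·T), (r + u) = 0.0529 + 0.0167 = 0.0696
F = 2285.52 · e^(0.0696 × 10/12) = 2285.52 × 1.05971500 = 2421.9998
Value of long forward = (F − K)·e^(−rT) = (2421.9998 − 2386.01) · e^(−0.0529·10/12)
= 35.9898 × 0.95687421 = 34.44
Short position value = −(long value) = -$34.44

-$34.44 per troy ounce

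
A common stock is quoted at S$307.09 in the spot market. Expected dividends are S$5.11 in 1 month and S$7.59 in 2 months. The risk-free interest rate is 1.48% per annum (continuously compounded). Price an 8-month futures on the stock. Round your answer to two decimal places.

PV(dividends) I = 5.11·e^(−0.0148·1/12) + 7.59·e^(−0.0148·2/12)
I = 5.1037 + 7.5713 = 12.6750
F = (S − I)·e^(rT) = (307.09 − 12.6750) · e^(0.0148·8/12)
= 294.4150 · e^0.009867 = 294.4150 × 1.009916 = S$297.33

S$297.33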